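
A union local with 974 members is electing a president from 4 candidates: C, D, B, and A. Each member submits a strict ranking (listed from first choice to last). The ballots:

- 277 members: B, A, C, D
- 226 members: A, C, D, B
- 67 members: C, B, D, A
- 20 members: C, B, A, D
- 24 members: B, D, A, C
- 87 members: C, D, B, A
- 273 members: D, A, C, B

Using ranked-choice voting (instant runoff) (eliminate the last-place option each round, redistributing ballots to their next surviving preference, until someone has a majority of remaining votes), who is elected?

D

Round 1: C 174, D 273, B 301, A 226. Eliminate C.
Round 2: D 360, B 388, A 226. Eliminate A.
Round 3: D 586, B 388. D has a majority.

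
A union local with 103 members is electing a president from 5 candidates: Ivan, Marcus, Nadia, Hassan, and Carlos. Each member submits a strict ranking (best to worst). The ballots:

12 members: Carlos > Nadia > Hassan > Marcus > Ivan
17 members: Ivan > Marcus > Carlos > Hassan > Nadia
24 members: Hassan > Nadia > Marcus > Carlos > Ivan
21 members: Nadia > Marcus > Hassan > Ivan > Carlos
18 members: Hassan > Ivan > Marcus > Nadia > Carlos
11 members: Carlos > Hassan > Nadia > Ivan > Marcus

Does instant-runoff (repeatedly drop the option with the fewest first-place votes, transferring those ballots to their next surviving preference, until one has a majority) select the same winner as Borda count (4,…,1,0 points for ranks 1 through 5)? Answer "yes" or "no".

Instant-runoff — R1 Ivan 17, Marcus 0, Nadia 21, Hassan 42, Carlos 23 (Marcus out); R2 Ivan 17, Nadia 21, Hassan 42, Carlos 23 (Ivan out); R3 Nadia 21, Hassan 42, Carlos 40 (Nadia out); R4 Hassan 63, Carlos 40 (Hassan winner). Winner: Hassan.
Borda — scores: Ivan 154, Marcus 210, Nadia 232, Hassan 284, Carlos 150. Winner: Hassan.
The two methods agree.

yes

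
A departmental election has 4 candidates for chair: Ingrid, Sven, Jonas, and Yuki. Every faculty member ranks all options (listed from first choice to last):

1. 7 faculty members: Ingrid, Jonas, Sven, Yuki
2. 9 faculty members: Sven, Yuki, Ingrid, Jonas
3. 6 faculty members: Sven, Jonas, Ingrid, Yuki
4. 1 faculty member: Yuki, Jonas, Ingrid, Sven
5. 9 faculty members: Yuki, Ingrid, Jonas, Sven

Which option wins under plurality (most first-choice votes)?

Sven

First-place votes: Ingrid 7, Sven 15, Jonas 0, Yuki 10.
Sven has the most first-place votes.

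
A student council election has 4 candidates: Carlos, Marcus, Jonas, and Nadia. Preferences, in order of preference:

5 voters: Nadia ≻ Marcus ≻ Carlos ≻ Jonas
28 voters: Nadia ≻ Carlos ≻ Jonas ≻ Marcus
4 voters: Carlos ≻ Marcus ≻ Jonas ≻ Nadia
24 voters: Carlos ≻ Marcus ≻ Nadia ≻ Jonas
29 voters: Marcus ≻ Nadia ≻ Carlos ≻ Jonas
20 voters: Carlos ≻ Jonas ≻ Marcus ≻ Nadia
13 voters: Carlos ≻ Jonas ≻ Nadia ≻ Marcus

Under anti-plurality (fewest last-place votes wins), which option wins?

Carlos

Last-place votes: Carlos 0, Marcus 41, Jonas 58, Nadia 24.
Carlos is ranked last by the fewest voters, so Carlos wins.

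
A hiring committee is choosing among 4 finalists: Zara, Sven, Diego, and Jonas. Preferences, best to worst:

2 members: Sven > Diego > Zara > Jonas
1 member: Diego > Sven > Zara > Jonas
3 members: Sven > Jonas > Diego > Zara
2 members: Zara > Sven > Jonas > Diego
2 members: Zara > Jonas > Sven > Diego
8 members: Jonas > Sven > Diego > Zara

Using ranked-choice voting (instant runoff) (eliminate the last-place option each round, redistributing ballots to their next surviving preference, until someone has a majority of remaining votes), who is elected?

Jonas

Round 1: Zara 4, Sven 5, Diego 1, Jonas 8. Eliminate Diego.
Round 2: Zara 4, Sven 6, Jonas 8. Eliminate Zara.
Round 3: Sven 8, Jonas 10. Jonas has a majority.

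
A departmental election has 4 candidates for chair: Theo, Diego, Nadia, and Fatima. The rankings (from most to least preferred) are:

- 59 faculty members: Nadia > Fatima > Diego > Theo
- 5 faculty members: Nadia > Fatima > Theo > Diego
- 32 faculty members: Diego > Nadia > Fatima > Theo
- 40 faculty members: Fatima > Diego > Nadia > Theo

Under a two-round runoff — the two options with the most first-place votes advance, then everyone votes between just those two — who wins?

Round 1 first-place votes: Theo 0, Diego 32, Nadia 64, Fatima 40.
Nadia and Fatima advance.
Runoff: Nadia is preferred to Fatima by 96 voters; Fatima by 40.
Nadia wins the runoff.

Nadia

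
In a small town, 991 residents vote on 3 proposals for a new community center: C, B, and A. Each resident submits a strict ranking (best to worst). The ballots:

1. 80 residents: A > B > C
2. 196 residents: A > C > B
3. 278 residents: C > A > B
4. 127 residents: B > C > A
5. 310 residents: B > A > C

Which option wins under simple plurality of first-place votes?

First-place votes: C 278, B 437, A 276.
B has the most first-place votes.

B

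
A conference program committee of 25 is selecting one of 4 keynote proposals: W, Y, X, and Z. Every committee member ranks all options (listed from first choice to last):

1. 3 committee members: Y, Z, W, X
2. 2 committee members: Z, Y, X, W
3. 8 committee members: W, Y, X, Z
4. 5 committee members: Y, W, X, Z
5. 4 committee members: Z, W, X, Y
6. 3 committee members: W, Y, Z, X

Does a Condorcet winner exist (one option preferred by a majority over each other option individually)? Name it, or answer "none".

W

W vs Y: 15–10 for W.
W vs X: 23–2 for W.
W vs Z: 16–9 for W.
W beats every other option head-to-head.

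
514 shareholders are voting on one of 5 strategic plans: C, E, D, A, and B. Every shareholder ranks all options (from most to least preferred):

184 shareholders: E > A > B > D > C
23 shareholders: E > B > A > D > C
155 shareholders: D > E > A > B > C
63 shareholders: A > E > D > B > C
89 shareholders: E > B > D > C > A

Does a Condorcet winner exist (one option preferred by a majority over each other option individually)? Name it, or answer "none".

E vs C: 514–0 for E.
E vs D: 359–155 for E.
E vs A: 451–63 for E.
E vs B: 514–0 for E.
E beats every other option head-to-head.

E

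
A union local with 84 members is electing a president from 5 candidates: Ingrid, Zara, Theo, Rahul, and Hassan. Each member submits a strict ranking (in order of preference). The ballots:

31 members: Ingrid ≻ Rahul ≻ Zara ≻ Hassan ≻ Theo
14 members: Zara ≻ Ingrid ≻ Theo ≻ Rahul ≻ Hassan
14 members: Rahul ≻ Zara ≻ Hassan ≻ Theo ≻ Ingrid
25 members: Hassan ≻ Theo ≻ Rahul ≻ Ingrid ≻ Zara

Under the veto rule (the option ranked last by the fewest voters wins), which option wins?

Rahul

Last-place votes: Ingrid 14, Zara 25, Theo 31, Rahul 0, Hassan 14.
Rahul is ranked last by the fewest voters, so Rahul wins.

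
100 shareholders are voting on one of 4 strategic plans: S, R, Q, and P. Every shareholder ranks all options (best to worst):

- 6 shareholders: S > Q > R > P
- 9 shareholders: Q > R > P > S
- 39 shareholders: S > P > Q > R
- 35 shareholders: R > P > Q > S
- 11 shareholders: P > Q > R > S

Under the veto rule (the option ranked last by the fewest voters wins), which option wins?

Q

Last-place votes: S 55, R 39, Q 0, P 6.
Q is ranked last by the fewest voters, so Q wins.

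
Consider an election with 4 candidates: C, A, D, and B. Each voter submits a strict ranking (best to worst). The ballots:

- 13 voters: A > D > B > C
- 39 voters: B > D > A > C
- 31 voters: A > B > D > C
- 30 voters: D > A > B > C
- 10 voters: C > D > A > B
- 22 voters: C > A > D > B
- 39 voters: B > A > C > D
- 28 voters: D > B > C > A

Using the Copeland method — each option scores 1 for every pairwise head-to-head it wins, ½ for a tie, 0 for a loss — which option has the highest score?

B

C: loses to A, D, and B → score 0.
A: beats C; ties B; loses to D → score 1.5.
D: beats C and A; loses to B → score 2.
B: beats C and D; ties A → score 2.5.
B has the best pairwise record.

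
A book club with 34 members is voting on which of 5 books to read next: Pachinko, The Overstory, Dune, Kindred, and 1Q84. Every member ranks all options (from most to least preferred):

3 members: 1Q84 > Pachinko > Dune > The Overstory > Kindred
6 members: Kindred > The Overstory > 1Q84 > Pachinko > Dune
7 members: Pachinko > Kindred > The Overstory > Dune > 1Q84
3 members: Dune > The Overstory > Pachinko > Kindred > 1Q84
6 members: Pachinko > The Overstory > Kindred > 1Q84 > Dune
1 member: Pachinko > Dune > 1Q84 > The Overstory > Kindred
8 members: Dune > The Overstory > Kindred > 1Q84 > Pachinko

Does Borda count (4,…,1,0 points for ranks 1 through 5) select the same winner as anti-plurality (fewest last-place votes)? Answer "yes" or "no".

Borda — scores: Pachinko 77, The Overstory 87, Dune 60, Kindred 76, 1Q84 40. Winner: The Overstory.
Anti-plurality — last-place votes: Pachinko 8, The Overstory 0, Dune 12, Kindred 4, 1Q84 10. Winner: The Overstory.
The two methods agree.

yes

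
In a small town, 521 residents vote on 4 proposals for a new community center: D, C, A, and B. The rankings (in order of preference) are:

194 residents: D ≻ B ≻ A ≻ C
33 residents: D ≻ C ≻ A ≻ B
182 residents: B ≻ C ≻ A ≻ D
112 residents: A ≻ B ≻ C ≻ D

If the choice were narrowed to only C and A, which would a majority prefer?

Voters preferring C to A: 215; preferring A to C: 306.
A wins the head-to-head.

A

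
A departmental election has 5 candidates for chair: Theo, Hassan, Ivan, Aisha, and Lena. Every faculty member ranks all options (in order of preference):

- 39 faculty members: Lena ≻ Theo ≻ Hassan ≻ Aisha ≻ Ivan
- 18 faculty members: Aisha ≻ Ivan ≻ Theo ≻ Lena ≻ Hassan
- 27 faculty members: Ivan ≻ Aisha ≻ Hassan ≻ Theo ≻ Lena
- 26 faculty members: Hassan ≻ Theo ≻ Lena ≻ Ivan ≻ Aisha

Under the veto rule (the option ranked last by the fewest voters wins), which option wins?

Theo

Last-place votes: Theo 0, Hassan 18, Ivan 39, Aisha 26, Lena 27.
Theo is ranked last by the fewest voters, so Theo wins.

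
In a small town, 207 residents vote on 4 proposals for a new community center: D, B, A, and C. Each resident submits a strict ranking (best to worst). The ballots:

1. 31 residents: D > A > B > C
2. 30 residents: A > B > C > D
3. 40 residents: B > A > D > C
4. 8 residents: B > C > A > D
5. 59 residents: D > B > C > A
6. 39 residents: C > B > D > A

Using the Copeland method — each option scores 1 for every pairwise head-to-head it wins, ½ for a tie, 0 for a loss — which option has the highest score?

B

D: beats A and C; loses to B → score 2.
B: beats D, A, and C → score 3.
A: loses to D, B, and C → score 0.
C: beats A; loses to D and B → score 1.
B has the best pairwise record.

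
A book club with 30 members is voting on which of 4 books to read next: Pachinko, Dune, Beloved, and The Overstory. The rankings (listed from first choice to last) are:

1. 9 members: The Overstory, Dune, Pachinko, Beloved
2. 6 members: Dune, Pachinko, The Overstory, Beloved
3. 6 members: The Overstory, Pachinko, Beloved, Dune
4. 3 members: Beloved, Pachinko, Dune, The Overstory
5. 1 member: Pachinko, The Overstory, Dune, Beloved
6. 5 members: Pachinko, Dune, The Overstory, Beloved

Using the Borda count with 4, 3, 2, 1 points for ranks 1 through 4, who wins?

Pachinko: 9·2 + 6·3 + 6·3 + 3·3 + 1·4 + 5·4 = 87
Dune: 9·3 + 6·4 + 6·1 + 3·2 + 1·2 + 5·3 = 80
Beloved: 9·1 + 6·1 + 6·2 + 3·4 + 1·1 + 5·1 = 45
The Overstory: 9·4 + 6·2 + 6·4 + 3·1 + 1·3 + 5·2 = 88
The Overstory has the highest Borda score (88).

The Overstory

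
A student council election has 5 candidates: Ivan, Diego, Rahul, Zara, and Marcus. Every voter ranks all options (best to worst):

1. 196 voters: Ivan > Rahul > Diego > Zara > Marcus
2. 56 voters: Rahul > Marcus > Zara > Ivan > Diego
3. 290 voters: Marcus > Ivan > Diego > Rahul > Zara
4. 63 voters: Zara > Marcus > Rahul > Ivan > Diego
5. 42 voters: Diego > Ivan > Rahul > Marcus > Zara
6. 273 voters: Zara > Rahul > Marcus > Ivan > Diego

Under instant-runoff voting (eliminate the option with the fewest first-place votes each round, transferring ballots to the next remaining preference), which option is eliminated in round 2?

Round 1: Ivan 196, Diego 42, Rahul 56, Zara 336, Marcus 290. Eliminate Diego.
Round 2: Ivan 238, Rahul 56, Zara 336, Marcus 290. Eliminate Rahul.

Rahul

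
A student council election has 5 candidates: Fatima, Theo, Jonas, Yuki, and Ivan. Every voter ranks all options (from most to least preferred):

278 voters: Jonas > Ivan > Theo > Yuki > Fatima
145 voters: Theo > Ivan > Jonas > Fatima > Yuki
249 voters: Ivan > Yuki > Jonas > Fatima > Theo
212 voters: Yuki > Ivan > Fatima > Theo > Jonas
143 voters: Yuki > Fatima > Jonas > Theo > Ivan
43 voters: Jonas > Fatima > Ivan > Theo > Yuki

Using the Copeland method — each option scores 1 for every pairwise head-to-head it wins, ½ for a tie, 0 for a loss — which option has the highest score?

Fatima: beats Theo; loses to Jonas, Yuki, and Ivan → score 1.
Theo: loses to Fatima, Jonas, Yuki, and Ivan → score 0.
Jonas: beats Fatima and Theo; loses to Yuki and Ivan → score 2.
Yuki: beats Fatima, Theo, and Jonas; loses to Ivan → score 3.
Ivan: beats Fatima, Theo, Jonas, and Yuki → score 4.
Ivan has the best pairwise record.

Ivan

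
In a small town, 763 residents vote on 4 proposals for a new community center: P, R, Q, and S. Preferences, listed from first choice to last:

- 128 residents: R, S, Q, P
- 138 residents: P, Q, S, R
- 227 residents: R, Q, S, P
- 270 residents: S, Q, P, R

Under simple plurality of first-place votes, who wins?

First-place votes: P 138, R 355, Q 0, S 270.
R has the most first-place votes.

R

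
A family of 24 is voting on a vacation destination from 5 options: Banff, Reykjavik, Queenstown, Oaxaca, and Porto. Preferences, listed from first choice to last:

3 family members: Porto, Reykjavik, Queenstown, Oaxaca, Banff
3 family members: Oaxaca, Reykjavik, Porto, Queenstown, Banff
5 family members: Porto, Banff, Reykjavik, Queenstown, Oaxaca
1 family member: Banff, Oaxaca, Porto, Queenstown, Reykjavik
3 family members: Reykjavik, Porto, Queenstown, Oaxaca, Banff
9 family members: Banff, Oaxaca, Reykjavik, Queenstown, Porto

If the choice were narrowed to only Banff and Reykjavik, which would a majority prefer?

Voters preferring Banff to Reykjavik: 15; preferring Reykjavik to Banff: 9.
Banff wins the head-to-head.

Banff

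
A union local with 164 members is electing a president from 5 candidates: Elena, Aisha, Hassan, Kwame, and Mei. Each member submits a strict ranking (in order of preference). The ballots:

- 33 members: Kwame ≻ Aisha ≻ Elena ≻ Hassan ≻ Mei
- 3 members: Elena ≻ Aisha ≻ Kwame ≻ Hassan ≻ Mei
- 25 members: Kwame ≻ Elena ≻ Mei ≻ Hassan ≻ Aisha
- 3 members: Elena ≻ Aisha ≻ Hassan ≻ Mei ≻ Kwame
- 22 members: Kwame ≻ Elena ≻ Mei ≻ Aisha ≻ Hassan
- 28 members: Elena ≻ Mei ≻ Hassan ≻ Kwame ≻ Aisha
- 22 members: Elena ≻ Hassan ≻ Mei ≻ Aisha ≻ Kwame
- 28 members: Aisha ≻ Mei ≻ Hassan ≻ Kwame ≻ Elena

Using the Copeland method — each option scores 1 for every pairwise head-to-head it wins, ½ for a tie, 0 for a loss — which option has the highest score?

Elena: beats Aisha, Hassan, and Mei; loses to Kwame → score 3.
Aisha: beats Hassan; loses to Elena, Kwame, and Mei → score 1.
Hassan: loses to Elena, Aisha, Kwame, and Mei → score 0.
Kwame: beats Elena, Aisha, Hassan, and Mei → score 4.
Mei: beats Aisha and Hassan; loses to Elena and Kwame → score 2.
Kwame has the best pairwise record.

Kwame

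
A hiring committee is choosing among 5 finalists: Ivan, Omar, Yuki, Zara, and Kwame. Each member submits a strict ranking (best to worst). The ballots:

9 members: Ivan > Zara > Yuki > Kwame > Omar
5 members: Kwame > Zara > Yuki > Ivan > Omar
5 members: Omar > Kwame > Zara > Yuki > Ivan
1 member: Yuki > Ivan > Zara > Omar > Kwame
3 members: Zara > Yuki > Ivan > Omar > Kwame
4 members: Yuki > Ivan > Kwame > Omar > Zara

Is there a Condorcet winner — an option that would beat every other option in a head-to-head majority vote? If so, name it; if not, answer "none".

none

Checking pairwise contests:
Yuki beats Ivan 18–9.
Ivan beats Omar 22–5.
Zara beats Yuki 22–5.
Ivan beats Zara 14–13.
Ivan beats Kwame 17–10.
Every option loses at least one head-to-head, so there is no Condorcet winner.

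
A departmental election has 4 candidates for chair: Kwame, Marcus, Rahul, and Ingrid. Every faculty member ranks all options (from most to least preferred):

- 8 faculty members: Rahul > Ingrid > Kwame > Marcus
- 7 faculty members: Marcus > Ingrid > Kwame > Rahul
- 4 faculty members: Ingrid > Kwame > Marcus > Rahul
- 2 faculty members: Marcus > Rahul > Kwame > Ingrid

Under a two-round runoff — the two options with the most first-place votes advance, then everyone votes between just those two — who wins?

Round 1 first-place votes: Kwame 0, Marcus 9, Rahul 8, Ingrid 4.
Marcus and Rahul advance.
Runoff: Marcus is preferred to Rahul by 13 voters; Rahul by 8.
Marcus wins the runoff.

Marcus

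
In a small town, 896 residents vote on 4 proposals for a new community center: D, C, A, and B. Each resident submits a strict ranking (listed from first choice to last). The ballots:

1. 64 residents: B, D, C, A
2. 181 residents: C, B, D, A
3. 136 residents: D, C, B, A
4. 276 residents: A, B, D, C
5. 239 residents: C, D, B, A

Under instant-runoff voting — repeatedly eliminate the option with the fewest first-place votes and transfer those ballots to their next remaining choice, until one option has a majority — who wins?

C

Round 1: D 136, C 420, A 276, B 64. Eliminate B.
Round 2: D 200, C 420, A 276. Eliminate D.
Round 3: C 620, A 276. C has a majority.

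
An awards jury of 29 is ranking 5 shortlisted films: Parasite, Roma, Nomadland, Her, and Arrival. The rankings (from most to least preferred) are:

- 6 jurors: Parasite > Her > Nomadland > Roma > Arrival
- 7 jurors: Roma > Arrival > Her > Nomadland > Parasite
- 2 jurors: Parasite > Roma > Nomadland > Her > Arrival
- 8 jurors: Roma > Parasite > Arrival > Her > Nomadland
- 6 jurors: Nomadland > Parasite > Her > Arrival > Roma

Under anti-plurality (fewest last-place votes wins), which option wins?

Her

Last-place votes: Parasite 7, Roma 6, Nomadland 8, Her 0, Arrival 8.
Her is ranked last by the fewest voters, so Her wins.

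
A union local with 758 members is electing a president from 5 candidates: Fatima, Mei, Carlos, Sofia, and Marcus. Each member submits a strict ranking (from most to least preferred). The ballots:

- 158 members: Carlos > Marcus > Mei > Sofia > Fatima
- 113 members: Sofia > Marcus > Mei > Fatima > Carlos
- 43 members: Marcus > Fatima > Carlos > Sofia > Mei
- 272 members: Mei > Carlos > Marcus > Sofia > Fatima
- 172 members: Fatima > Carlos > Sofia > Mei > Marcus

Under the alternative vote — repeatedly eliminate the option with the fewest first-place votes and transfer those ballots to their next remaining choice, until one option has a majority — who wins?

Mei

Round 1: Fatima 172, Mei 272, Carlos 158, Sofia 113, Marcus 43. Eliminate Marcus.
Round 2: Fatima 215, Mei 272, Carlos 158, Sofia 113. Eliminate Sofia.
Round 3: Fatima 215, Mei 385, Carlos 158. Mei has a majority.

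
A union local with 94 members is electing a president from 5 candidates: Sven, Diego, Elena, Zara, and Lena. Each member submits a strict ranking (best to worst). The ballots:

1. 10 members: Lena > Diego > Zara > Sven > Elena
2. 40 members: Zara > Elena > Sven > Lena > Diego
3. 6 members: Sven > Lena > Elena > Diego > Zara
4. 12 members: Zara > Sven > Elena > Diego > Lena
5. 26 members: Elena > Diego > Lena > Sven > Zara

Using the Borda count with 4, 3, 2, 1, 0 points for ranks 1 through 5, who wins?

Sven: 10·1 + 40·2 + 6·4 + 12·3 + 26·1 = 176
Diego: 10·3 + 40·0 + 6·1 + 12·1 + 26·3 = 126
Elena: 10·0 + 40·3 + 6·2 + 12·2 + 26·4 = 260
Zara: 10·2 + 40·4 + 6·0 + 12·4 + 26·0 = 228
Lena: 10·4 + 40·1 + 6·3 + 12·0 + 26·2 = 150
Elena has the highest Borda score (260).

Elena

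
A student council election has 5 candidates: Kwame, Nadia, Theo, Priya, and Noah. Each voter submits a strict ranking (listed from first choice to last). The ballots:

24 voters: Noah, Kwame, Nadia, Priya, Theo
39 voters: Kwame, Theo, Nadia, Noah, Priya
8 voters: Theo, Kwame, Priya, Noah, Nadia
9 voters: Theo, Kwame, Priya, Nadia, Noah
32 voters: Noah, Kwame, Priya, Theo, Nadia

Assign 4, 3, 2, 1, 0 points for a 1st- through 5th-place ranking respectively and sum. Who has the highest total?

Kwame

Kwame: 24·3 + 39·4 + 8·3 + 9·3 + 32·3 = 375
Nadia: 24·2 + 39·2 + 8·0 + 9·1 + 32·0 = 135
Theo: 24·0 + 39·3 + 8·4 + 9·4 + 32·1 = 217
Priya: 24·1 + 39·0 + 8·2 + 9·2 + 32·2 = 122
Noah: 24·4 + 39·1 + 8·1 + 9·0 + 32·4 = 271
Kwame has the highest Borda score (375).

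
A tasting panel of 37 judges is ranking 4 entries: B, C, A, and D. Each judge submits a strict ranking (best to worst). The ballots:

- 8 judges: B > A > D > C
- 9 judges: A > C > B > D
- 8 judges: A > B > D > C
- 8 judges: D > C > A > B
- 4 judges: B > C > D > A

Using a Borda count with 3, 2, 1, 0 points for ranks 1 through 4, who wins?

A

B: 8·3 + 9·1 + 8·2 + 8·0 + 4·3 = 61
C: 8·0 + 9·2 + 8·0 + 8·2 + 4·2 = 42
A: 8·2 + 9·3 + 8·3 + 8·1 + 4·0 = 75
D: 8·1 + 9·0 + 8·1 + 8·3 + 4·1 = 44
A has the highest Borda score (75).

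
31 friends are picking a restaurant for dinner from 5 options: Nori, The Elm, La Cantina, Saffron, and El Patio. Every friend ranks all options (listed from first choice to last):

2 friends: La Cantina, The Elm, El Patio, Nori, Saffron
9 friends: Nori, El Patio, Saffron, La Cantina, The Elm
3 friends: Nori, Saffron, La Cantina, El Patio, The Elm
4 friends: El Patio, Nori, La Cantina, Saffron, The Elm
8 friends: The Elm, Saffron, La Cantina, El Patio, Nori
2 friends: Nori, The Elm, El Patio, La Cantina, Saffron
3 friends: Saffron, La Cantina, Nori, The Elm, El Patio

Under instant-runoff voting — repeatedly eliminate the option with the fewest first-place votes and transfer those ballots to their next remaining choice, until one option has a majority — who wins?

Round 1: Nori 14, The Elm 8, La Cantina 2, Saffron 3, El Patio 4. Eliminate La Cantina.
Round 2: Nori 14, The Elm 10, Saffron 3, El Patio 4. Eliminate Saffron.
Round 3: Nori 17, The Elm 10, El Patio 4. Nori has a majority.

Nori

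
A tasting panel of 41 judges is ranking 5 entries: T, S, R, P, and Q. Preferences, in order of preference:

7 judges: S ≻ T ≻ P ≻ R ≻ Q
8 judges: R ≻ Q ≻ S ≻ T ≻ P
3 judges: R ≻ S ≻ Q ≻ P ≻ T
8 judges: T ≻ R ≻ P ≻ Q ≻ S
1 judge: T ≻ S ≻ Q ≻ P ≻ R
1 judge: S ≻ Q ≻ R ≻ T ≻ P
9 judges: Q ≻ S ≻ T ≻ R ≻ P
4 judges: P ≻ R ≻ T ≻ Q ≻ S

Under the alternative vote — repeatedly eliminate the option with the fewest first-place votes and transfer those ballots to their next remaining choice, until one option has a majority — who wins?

T

Round 1: T 9, S 8, R 11, P 4, Q 9. Eliminate P.
Round 2: T 9, S 8, R 15, Q 9. Eliminate S.
Round 3: T 16, R 15, Q 10. Eliminate Q.
Round 4: T 25, R 16. T has a majority.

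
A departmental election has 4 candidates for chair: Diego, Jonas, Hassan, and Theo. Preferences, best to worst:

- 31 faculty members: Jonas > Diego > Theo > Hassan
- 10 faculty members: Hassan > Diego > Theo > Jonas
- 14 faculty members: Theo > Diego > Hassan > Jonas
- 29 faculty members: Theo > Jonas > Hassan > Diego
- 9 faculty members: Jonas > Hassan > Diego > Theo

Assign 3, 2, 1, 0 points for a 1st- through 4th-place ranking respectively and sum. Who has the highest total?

Diego: 31·2 + 10·2 + 14·2 + 29·0 + 9·1 = 119
Jonas: 31·3 + 10·0 + 14·0 + 29·2 + 9·3 = 178
Hassan: 31·0 + 10·3 + 14·1 + 29·1 + 9·2 = 91
Theo: 31·1 + 10·1 + 14·3 + 29·3 + 9·0 = 170
Jonas has the highest Borda score (178).

Jonas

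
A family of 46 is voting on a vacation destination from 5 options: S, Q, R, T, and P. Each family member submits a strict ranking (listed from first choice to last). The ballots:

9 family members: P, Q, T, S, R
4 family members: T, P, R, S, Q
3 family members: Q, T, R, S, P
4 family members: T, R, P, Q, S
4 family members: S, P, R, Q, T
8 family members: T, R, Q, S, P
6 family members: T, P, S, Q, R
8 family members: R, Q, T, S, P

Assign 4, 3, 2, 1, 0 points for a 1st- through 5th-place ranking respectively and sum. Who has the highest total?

S: 9·1 + 4·1 + 3·1 + 4·0 + 4·4 + 8·1 + 6·2 + 8·1 = 60
Q: 9·3 + 4·0 + 3·4 + 4·1 + 4·1 + 8·2 + 6·1 + 8·3 = 93
R: 9·0 + 4·2 + 3·2 + 4·3 + 4·2 + 8·3 + 6·0 + 8·4 = 90
T: 9·2 + 4·4 + 3·3 + 4·4 + 4·0 + 8·4 + 6·4 + 8·2 = 131
P: 9·4 + 4·3 + 3·0 + 4·2 + 4·3 + 8·0 + 6·3 + 8·0 = 86
T has the highest Borda score (131).

T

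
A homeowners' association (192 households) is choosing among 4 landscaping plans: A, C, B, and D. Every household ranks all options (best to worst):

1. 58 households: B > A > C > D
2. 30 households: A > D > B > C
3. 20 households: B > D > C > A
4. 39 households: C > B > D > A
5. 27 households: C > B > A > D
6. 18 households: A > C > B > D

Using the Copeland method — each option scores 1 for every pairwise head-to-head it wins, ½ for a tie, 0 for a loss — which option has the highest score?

B

A: beats C and D; loses to B → score 2.
C: beats D; loses to A and B → score 1.
B: beats A, C, and D → score 3.
D: loses to A, C, and B → score 0.
B has the best pairwise record.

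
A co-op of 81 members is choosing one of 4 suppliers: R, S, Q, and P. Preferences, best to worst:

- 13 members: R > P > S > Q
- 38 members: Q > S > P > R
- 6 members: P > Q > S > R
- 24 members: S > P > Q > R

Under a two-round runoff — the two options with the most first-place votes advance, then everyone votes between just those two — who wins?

Q

Round 1 first-place votes: R 13, S 24, Q 38, P 6.
Q and S advance.
Runoff: Q is preferred to S by 44 voters; S by 37.
Q wins the runoff.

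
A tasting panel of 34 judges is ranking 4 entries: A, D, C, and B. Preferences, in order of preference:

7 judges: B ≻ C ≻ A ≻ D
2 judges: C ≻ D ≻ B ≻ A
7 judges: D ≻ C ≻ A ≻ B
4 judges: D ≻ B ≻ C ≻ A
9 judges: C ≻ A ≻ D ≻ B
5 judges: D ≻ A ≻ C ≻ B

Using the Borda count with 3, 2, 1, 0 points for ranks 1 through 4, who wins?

A: 7·1 + 2·0 + 7·1 + 4·0 + 9·2 + 5·2 = 42
D: 7·0 + 2·2 + 7·3 + 4·3 + 9·1 + 5·3 = 61
C: 7·2 + 2·3 + 7·2 + 4·1 + 9·3 + 5·1 = 70
B: 7·3 + 2·1 + 7·0 + 4·2 + 9·0 + 5·0 = 31
C has the highest Borda score (70).

C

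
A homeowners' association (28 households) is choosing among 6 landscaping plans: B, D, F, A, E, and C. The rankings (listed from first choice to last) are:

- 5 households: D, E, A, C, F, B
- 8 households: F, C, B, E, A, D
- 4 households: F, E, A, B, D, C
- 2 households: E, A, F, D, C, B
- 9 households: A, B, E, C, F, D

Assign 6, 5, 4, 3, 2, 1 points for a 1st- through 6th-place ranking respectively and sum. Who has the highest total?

E

B: 5·1 + 8·4 + 4·3 + 2·1 + 9·5 = 96
D: 5·6 + 8·1 + 4·2 + 2·3 + 9·1 = 61
F: 5·2 + 8·6 + 4·6 + 2·4 + 9·2 = 108
A: 5·4 + 8·2 + 4·4 + 2·5 + 9·6 = 116
E: 5·5 + 8·3 + 4·5 + 2·6 + 9·4 = 117
C: 5·3 + 8·5 + 4·1 + 2·2 + 9·3 = 90
E has the highest Borda score (117).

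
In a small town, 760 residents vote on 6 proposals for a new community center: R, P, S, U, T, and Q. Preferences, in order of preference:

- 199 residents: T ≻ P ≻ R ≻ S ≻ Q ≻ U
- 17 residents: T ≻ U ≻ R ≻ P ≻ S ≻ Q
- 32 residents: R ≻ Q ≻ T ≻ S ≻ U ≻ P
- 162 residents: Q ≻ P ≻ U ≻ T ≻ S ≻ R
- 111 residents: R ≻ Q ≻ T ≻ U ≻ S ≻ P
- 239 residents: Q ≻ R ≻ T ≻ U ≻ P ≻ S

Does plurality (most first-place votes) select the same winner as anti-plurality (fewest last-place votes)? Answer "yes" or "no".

no

Plurality — first-place votes: R 143, P 0, S 0, U 0, T 216, Q 401. Winner: Q.
Anti-plurality — last-place votes: R 162, P 143, S 239, U 199, T 0, Q 17. Winner: T.
The two methods disagree.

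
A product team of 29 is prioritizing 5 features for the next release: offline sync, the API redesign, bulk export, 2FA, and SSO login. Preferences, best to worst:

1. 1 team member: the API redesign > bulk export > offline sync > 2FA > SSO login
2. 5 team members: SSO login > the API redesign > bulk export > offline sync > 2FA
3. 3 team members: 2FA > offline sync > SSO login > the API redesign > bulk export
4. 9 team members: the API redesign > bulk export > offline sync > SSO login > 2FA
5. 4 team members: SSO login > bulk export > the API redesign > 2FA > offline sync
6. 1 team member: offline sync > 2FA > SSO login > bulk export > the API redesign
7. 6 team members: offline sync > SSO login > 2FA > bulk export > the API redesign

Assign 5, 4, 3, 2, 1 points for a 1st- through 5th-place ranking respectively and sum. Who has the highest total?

offline sync: 1·3 + 5·2 + 3·4 + 9·3 + 4·1 + 1·5 + 6·5 = 91
the API redesign: 1·5 + 5·4 + 3·2 + 9·5 + 4·3 + 1·1 + 6·1 = 95
bulk export: 1·4 + 5·3 + 3·1 + 9·4 + 4·4 + 1·2 + 6·2 = 88
2FA: 1·2 + 5·1 + 3·5 + 9·1 + 4·2 + 1·4 + 6·3 = 61
SSO login: 1·1 + 5·5 + 3·3 + 9·2 + 4·5 + 1·3 + 6·4 = 100
SSO login has the highest Borda score (100).

SSO login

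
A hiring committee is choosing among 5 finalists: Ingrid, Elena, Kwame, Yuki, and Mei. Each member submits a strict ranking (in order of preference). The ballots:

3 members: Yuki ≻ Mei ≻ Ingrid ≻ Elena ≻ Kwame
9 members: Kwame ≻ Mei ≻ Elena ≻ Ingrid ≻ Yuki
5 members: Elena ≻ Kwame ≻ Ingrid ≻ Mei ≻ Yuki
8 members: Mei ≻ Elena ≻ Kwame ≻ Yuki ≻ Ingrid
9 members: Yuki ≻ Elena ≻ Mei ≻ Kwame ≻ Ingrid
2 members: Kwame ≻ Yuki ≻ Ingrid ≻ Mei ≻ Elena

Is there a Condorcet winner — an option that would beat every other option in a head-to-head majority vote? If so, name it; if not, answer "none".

Mei vs Ingrid: 29–7 for Mei.
Mei vs Elena: 22–14 for Mei.
Mei vs Kwame: 20–16 for Mei.
Mei vs Yuki: 22–14 for Mei.
Mei beats every other option head-to-head.

Mei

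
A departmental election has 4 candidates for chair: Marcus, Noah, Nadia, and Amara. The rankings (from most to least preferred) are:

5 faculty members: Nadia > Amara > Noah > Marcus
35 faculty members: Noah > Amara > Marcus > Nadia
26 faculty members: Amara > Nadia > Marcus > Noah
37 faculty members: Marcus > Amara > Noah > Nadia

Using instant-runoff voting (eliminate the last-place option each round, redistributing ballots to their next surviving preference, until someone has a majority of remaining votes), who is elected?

Marcus

Round 1: Marcus 37, Noah 35, Nadia 5, Amara 26. Eliminate Nadia.
Round 2: Marcus 37, Noah 35, Amara 31. Eliminate Amara.
Round 3: Marcus 63, Noah 40. Marcus has a majority.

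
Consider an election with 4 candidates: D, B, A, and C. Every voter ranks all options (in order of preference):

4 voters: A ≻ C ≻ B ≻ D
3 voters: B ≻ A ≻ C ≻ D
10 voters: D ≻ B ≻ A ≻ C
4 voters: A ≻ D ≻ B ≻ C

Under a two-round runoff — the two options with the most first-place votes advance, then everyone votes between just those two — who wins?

Round 1 first-place votes: D 10, B 3, A 8, C 0.
D and A advance.
Runoff: D is preferred to A by 10 voters; A by 11.
A wins the runoff.

A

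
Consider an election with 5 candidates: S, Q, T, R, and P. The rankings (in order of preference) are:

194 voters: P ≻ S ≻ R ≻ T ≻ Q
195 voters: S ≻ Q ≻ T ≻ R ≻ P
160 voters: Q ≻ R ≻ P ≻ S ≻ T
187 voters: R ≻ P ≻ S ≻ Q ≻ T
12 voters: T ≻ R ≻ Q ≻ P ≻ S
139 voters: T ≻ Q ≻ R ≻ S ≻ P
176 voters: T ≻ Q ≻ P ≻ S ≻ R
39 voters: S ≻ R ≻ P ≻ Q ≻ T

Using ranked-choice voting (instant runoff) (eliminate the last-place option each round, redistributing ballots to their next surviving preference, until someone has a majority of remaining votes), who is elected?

Round 1: S 234, Q 160, T 327, R 187, P 194. Eliminate Q.
Round 2: S 234, T 327, R 347, P 194. Eliminate P.
Round 3: S 428, T 327, R 347. Eliminate T.
Round 4: S 604, R 498. S has a majority.

S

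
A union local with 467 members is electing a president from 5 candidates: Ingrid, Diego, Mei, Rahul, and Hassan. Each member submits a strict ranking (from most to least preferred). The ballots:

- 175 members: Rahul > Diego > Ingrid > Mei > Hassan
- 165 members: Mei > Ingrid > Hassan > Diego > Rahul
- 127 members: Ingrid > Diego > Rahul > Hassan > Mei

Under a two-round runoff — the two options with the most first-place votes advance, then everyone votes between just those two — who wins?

Round 1 first-place votes: Ingrid 127, Diego 0, Mei 165, Rahul 175, Hassan 0.
Rahul and Mei advance.
Runoff: Rahul is preferred to Mei by 302 voters; Mei by 165.
Rahul wins the runoff.

Rahul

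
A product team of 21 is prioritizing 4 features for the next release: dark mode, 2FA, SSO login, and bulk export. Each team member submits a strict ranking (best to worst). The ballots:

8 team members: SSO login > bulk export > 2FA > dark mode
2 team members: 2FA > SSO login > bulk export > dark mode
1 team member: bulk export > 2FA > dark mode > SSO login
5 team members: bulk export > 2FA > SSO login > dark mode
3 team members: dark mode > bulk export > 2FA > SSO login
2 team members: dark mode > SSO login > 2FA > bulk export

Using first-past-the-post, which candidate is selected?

First-place votes: dark mode 5, 2FA 2, SSO login 8, bulk export 6.
SSO login has the most first-place votes.

SSO login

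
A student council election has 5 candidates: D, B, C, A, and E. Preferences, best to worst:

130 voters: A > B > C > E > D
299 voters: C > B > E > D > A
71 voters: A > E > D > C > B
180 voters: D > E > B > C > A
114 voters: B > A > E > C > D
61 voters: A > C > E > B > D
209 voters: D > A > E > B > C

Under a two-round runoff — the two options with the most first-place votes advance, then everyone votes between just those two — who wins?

C

Round 1 first-place votes: D 389, B 114, C 299, A 262, E 0.
D and C advance.
Runoff: D is preferred to C by 460 voters; C by 604.
C wins the runoff.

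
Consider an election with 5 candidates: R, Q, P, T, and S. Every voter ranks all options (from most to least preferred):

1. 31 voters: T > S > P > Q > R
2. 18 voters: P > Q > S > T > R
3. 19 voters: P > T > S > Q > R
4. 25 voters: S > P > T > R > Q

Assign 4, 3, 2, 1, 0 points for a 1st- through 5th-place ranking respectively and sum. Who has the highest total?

R: 31·0 + 18·0 + 19·0 + 25·1 = 25
Q: 31·1 + 18·3 + 19·1 + 25·0 = 104
P: 31·2 + 18·4 + 19·4 + 25·3 = 285
T: 31·4 + 18·1 + 19·3 + 25·2 = 249
S: 31·3 + 18·2 + 19·2 + 25·4 = 267
P has the highest Borda score (285).

P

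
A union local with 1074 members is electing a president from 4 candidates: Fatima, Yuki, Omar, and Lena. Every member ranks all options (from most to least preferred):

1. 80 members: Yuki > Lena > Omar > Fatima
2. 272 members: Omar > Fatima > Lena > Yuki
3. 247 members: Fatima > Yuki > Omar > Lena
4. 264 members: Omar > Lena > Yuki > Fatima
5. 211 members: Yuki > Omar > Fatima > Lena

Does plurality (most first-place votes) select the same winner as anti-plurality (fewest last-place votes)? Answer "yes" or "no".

Plurality — first-place votes: Fatima 247, Yuki 291, Omar 536, Lena 0. Winner: Omar.
Anti-plurality — last-place votes: Fatima 344, Yuki 272, Omar 0, Lena 458. Winner: Omar.
The two methods agree.

yes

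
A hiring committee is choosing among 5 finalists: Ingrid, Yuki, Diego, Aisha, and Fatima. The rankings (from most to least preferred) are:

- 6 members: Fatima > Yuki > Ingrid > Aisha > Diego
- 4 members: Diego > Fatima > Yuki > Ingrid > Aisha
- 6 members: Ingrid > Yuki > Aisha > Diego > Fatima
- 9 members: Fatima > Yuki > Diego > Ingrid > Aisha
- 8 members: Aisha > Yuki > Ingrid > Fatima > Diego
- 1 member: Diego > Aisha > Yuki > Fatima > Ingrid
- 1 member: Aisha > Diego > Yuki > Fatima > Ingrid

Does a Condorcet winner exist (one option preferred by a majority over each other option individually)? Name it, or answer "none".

Fatima

Fatima vs Ingrid: 21–14 for Fatima.
Fatima vs Yuki: 19–16 for Fatima.
Fatima vs Diego: 23–12 for Fatima.
Fatima vs Aisha: 19–16 for Fatima.
Fatima beats every other option head-to-head.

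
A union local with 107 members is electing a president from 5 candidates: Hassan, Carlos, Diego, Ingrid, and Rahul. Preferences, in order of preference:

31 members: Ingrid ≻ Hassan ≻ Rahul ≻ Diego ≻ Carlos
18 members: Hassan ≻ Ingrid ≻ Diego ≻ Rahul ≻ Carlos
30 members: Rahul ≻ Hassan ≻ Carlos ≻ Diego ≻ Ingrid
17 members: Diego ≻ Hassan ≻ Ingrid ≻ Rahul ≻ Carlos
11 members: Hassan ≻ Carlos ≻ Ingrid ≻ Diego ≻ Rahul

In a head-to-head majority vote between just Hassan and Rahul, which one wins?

Voters preferring Hassan to Rahul: 77; preferring Rahul to Hassan: 30.
Hassan wins the head-to-head.

Hassan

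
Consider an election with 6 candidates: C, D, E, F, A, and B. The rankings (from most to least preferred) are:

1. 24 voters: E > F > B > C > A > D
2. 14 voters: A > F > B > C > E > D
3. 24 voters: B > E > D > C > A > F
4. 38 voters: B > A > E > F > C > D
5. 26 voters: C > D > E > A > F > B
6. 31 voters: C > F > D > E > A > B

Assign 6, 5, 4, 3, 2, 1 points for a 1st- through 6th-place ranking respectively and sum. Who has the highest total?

E

C: 24·3 + 14·3 + 24·3 + 38·2 + 26·6 + 31·6 = 604
D: 24·1 + 14·1 + 24·4 + 38·1 + 26·5 + 31·4 = 426
E: 24·6 + 14·2 + 24·5 + 38·4 + 26·4 + 31·3 = 641
F: 24·5 + 14·5 + 24·1 + 38·3 + 26·2 + 31·5 = 535
A: 24·2 + 14·6 + 24·2 + 38·5 + 26·3 + 31·2 = 510
B: 24·4 + 14·4 + 24·6 + 38·6 + 26·1 + 31·1 = 581
E has the highest Borda score (641).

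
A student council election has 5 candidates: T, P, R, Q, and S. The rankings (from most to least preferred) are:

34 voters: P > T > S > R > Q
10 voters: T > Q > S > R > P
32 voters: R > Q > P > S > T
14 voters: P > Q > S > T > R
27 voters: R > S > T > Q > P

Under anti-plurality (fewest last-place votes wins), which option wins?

S

Last-place votes: T 32, P 37, R 14, Q 34, S 0.
S is ranked last by the fewest voters, so S wins.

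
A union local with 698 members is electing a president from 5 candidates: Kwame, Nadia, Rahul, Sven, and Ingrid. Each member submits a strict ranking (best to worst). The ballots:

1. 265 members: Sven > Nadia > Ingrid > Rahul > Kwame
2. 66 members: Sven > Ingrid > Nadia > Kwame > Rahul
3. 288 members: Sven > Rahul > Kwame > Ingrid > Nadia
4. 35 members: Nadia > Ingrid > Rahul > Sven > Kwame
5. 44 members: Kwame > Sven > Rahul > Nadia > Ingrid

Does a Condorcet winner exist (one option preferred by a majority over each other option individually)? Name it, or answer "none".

Sven vs Kwame: 654–44 for Sven.
Sven vs Nadia: 663–35 for Sven.
Sven vs Rahul: 663–35 for Sven.
Sven vs Ingrid: 663–35 for Sven.
Sven beats every other option head-to-head.

Sven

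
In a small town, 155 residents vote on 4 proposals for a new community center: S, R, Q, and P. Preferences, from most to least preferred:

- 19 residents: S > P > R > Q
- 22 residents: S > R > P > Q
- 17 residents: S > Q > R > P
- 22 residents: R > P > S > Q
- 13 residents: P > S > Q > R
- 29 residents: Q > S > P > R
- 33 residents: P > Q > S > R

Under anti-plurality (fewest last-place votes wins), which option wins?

S

Last-place votes: S 0, R 75, Q 63, P 17.
S is ranked last by the fewest voters, so S wins.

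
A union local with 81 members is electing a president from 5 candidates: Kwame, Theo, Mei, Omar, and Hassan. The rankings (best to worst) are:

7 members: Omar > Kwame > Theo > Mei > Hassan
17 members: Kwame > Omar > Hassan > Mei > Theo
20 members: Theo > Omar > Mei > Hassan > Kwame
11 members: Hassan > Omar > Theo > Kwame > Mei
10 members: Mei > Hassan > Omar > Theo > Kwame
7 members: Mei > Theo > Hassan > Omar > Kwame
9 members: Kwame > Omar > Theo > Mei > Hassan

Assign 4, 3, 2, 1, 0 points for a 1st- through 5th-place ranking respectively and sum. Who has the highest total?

Omar

Kwame: 7·3 + 17·4 + 20·0 + 11·1 + 10·0 + 7·0 + 9·4 = 136
Theo: 7·2 + 17·0 + 20·4 + 11·2 + 10·1 + 7·3 + 9·2 = 165
Mei: 7·1 + 17·1 + 20·2 + 11·0 + 10·4 + 7·4 + 9·1 = 141
Omar: 7·4 + 17·3 + 20·3 + 11·3 + 10·2 + 7·1 + 9·3 = 226
Hassan: 7·0 + 17·2 + 20·1 + 11·4 + 10·3 + 7·2 + 9·0 = 142
Omar has the highest Borda score (226).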